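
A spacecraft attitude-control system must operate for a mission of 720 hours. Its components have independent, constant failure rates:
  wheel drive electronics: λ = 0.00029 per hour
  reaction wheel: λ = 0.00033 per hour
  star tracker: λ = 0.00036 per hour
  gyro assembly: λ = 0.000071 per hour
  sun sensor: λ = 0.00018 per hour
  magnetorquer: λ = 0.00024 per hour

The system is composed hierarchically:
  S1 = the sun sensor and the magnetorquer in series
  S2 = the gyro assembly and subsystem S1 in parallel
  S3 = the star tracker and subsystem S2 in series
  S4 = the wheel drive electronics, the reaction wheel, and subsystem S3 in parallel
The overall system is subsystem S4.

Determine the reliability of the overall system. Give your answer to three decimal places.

R(wheel drive electronics) = exp(−0.00029 × 720) = 0.81156
R(reaction wheel) = exp(−0.00033 × 720) = 0.78852
R(star tracker) = exp(−0.00036 × 720) = 0.77167
R(gyro assembly) = exp(−0.000071 × 720) = 0.95016
R(sun sensor) = exp(−0.00018 × 720) = 0.87845
R(magnetorquer) = exp(−0.00024 × 720) = 0.84131
Series (sun sensor and magnetorquer): 0.87845 × 0.84131 = 0.73905
Parallel (gyro assembly and [0.73905]): 1 − (1 − 0.95016)(1 − 0.73905) = 0.98699
Series (star tracker and [0.98699]): 0.77167 × 0.98699 = 0.76163
Parallel (wheel drive electronics, reaction wheel, and [0.76163]): 1 − (1 − 0.81156)(1 − 0.78852)(1 − 0.76163) = 0.991

0.991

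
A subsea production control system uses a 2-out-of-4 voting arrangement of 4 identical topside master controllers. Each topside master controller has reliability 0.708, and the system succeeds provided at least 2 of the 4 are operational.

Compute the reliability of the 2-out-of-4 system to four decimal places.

R = Σ_{i=2}^{4} C(4,i) p^i (1−p)^{4−i} with p = 0.708
C(4,2)·0.708^2·0.292^2 = 0.256439
C(4,3)·0.708^3·0.292^1 = 0.414517
C(4,4)·0.708^4·0.292^0 = 0.251266
Sum = 0.9222

0.9222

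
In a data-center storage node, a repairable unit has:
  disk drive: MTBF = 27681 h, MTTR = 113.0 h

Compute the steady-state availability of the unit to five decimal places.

0.99593

A(disk drive) = MTBF/(MTBF+MTTR) = 27681/(27681+113.0) = 0.99593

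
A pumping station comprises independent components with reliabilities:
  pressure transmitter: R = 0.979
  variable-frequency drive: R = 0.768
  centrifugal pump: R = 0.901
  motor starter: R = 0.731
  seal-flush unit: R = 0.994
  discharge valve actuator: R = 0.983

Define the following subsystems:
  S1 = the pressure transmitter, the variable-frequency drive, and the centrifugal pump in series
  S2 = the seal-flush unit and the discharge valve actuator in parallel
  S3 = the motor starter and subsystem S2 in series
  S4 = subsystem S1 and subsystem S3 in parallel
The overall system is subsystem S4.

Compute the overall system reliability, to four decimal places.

0.9132

Series (pressure transmitter, variable-frequency drive, and centrifugal pump): 0.979000 × 0.768000 × 0.901000 = 0.677437
Parallel (seal-flush unit and discharge valve actuator): 1 − (1 − 0.994000)(1 − 0.983000) = 0.999898
Series (motor starter and [0.999898]): 0.731000 × 0.999898 = 0.730925
Parallel ([0.677437] and [0.730925]): 1 − (1 − 0.677437)(1 − 0.730925) = 0.9132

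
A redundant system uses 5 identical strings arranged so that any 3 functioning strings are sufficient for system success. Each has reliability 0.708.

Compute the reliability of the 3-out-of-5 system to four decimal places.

R = Σ_{i=3}^{5} C(5,i) p^i (1−p)^{5−i} with p = 0.708
C(5,3)·0.708^3·0.292^2 = 0.302598
C(5,4)·0.708^4·0.292^1 = 0.366848
C(5,5)·0.708^5·0.292^0 = 0.177896
Sum = 0.8473

0.8473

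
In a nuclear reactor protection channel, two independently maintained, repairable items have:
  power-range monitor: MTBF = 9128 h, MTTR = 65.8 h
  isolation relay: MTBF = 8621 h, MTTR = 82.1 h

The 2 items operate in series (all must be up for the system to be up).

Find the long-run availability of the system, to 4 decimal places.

0.9835

A(power-range monitor) = MTBF/(MTBF+MTTR) = 9128/(9128+65.8) = 0.992843
A(isolation relay) = MTBF/(MTBF+MTTR) = 8621/(8621+82.1) = 0.990567
Series availability: 0.992843 × 0.990567 = 0.9835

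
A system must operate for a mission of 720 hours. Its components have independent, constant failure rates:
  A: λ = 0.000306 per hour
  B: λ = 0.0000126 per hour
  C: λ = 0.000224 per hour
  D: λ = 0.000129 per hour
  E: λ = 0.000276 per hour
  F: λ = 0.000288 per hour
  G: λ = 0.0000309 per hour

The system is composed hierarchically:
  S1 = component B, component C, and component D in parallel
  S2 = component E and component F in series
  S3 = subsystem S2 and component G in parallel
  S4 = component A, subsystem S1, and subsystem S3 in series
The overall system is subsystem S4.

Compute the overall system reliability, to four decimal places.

0.7963

R(A) = exp(−0.000306 × 720) = 0.802262
R(B) = exp(−0.0000126 × 720) = 0.990969
R(C) = exp(−0.000224 × 720) = 0.851054
R(D) = exp(−0.000129 × 720) = 0.911303
R(E) = exp(−0.000276 × 720) = 0.819779
R(F) = exp(−0.000288 × 720) = 0.812727
R(G) = exp(−0.0000309 × 720) = 0.977998
Parallel (B, C, and D): 1 − (1 − 0.990969)(1 − 0.851054)(1 − 0.911303) = 0.999881
Series (E and F): 0.819779 × 0.812727 = 0.666257
Parallel ([0.666257] and G): 1 − (1 − 0.666257)(1 − 0.977998) = 0.992657
Series (A, [0.999881], and [0.992657]): 0.802262 × 0.999881 × 0.992657 = 0.7963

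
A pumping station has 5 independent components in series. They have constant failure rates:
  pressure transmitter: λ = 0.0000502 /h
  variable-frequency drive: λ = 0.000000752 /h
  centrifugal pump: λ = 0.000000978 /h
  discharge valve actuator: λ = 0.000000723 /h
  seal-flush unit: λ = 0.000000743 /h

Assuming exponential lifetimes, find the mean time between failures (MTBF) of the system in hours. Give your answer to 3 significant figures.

Series of exponential components: λ_sys = Σ λ_i
λ_sys = 0.0000502 + 0.000000752 + 0.000000978 + 0.000000723 + 0.000000743 = 5.3396e-05 /h
MTBF = 1 / λ_sys = 18700 h

18700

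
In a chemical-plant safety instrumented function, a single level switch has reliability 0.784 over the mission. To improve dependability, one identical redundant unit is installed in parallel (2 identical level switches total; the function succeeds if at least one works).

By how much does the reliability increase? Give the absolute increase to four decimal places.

0.1693

R_before = 0.784
R_after = 1 − (1 − 0.784)^2 = 0.9533
ΔR = 0.9533 − 0.784 = 0.1693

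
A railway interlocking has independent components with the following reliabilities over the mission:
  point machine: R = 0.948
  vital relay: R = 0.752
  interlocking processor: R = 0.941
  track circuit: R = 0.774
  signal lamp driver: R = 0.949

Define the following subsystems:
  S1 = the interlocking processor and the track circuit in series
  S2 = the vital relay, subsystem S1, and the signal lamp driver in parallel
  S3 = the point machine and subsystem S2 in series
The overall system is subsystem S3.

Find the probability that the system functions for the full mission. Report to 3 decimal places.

Series (interlocking processor and track circuit): 0.94100 × 0.77400 = 0.72833
Parallel (vital relay, [0.72833], and signal lamp driver): 1 − (1 − 0.75200)(1 − 0.72833)(1 − 0.94900) = 0.99656
Series (point machine and [0.99656]): 0.94800 × 0.99656 = 0.945

0.945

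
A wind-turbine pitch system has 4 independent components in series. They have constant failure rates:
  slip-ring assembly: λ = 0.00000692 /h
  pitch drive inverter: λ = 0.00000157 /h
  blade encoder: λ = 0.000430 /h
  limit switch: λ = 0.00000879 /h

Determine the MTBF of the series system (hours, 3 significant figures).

Series of exponential components: λ_sys = Σ λ_i
λ_sys = 0.00000692 + 0.00000157 + 0.000430 + 0.00000879 = 4.4728e-04 /h
MTBF = 1 / λ_sys = 2240 h

2240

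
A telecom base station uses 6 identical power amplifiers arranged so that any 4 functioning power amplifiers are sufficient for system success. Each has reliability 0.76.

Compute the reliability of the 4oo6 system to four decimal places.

R = Σ_{i=4}^{6} C(6,i) p^i (1−p)^{6−i} with p = 0.76
C(6,4)·0.76^4·0.24^2 = 0.288249
C(6,5)·0.76^5·0.24^1 = 0.365116
C(6,6)·0.76^6·0.24^0 = 0.192700
Sum = 0.8461

0.8461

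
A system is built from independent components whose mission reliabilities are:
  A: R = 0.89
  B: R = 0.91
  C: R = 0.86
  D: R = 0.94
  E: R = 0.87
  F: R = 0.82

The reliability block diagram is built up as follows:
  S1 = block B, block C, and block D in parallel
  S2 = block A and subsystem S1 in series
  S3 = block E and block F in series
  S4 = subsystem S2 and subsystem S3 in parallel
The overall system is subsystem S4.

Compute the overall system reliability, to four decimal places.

Parallel (B, C, and D): 1 − (1 − 0.910000)(1 − 0.860000)(1 − 0.940000) = 0.999244
Series (A and [0.999244]): 0.890000 × 0.999244 = 0.889327
Series (E and F): 0.870000 × 0.820000 = 0.713400
Parallel ([0.889327] and [0.713400]): 1 − (1 − 0.889327)(1 − 0.713400) = 0.9683

0.9683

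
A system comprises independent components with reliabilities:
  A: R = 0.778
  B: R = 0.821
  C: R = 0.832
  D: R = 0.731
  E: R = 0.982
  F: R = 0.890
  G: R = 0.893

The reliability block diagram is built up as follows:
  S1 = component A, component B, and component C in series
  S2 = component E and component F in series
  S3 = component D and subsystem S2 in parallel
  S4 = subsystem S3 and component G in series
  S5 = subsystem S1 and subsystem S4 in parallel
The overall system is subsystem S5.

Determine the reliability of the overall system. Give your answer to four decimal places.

Series (A, B, and C): 0.778000 × 0.821000 × 0.832000 = 0.531430
Series (E and F): 0.982000 × 0.890000 = 0.873980
Parallel (D and [0.873980]): 1 − (1 − 0.731000)(1 − 0.873980) = 0.966101
Series ([0.966101] and G): 0.966101 × 0.893000 = 0.862728
Parallel ([0.531430] and [0.862728]): 1 − (1 − 0.531430)(1 − 0.862728) = 0.9357

0.9357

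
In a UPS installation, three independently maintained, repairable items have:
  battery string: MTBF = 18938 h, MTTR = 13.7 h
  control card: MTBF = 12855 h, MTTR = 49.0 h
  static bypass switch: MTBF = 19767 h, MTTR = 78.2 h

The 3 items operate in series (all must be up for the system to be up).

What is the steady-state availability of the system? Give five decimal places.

A(battery string) = MTBF/(MTBF+MTTR) = 18938/(18938+13.7) = 0.999277
A(control card) = MTBF/(MTBF+MTTR) = 12855/(12855+49.0) = 0.996203
A(static bypass switch) = MTBF/(MTBF+MTTR) = 19767/(19767+78.2) = 0.996060
Series availability: 0.999277 × 0.996203 × 0.996060 = 0.99156

0.99156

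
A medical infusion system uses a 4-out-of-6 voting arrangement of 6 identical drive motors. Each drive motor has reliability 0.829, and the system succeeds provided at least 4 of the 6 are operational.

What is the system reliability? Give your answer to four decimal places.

R = Σ_{i=4}^{6} C(6,i) p^i (1−p)^{6−i} with p = 0.829
C(6,4)·0.829^4·0.171^2 = 0.207158
C(6,5)·0.829^5·0.171^1 = 0.401717
C(6,6)·0.829^6·0.171^0 = 0.324584
Sum = 0.9335

0.9335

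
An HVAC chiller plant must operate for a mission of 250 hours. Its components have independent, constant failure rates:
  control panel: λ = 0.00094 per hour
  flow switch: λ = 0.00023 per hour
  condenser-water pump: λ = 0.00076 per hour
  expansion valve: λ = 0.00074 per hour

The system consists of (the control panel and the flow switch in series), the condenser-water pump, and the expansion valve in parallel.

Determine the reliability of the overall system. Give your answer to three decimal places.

R(control panel) = exp(−0.00094 × 250) = 0.79057
R(flow switch) = exp(−0.00023 × 250) = 0.94412
R(condenser-water pump) = exp(−0.00076 × 250) = 0.82696
R(expansion valve) = exp(−0.00074 × 250) = 0.83110
Series (control panel and flow switch): 0.79057 × 0.94412 = 0.74639
Parallel ([0.74639], condenser-water pump, and expansion valve): 1 − (1 − 0.74639)(1 − 0.82696)(1 − 0.83110) = 0.993

0.993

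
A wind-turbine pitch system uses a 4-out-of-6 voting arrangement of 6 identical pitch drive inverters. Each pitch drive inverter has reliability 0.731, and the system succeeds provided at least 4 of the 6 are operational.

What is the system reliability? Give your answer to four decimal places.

0.7994

R = Σ_{i=4}^{6} C(6,i) p^i (1−p)^{6−i} with p = 0.731
C(6,4)·0.731^4·0.269^2 = 0.309931
C(6,5)·0.731^5·0.269^1 = 0.336892
C(6,6)·0.731^6·0.269^0 = 0.152582
Sum = 0.7994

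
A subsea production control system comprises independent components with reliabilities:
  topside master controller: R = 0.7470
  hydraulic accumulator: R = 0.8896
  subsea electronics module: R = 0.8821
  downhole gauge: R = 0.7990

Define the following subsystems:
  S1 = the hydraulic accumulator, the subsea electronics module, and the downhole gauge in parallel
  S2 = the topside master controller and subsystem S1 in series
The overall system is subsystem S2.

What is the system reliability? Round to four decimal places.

Parallel (hydraulic accumulator, subsea electronics module, and downhole gauge): 1 − (1 − 0.889600)(1 − 0.882100)(1 − 0.799000) = 0.997384
Series (topside master controller and [0.997384]): 0.747000 × 0.997384 = 0.7450

0.7450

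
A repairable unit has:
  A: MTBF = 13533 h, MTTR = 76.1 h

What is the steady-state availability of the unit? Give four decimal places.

0.9944

A(A) = MTBF/(MTBF+MTTR) = 13533/(13533+76.1) = 0.9944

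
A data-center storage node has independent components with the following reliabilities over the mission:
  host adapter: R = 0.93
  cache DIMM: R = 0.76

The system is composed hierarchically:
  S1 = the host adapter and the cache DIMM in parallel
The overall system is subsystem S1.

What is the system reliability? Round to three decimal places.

0.983

Parallel (host adapter and cache DIMM): 1 − (1 − 0.93000)(1 − 0.76000) = 0.983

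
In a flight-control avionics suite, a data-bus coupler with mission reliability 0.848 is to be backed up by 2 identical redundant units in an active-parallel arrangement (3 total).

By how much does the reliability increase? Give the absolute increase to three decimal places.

0.148

R_before = 0.848
R_after = 1 − (1 − 0.848)^3 = 0.996
ΔR = 0.996 − 0.848 = 0.148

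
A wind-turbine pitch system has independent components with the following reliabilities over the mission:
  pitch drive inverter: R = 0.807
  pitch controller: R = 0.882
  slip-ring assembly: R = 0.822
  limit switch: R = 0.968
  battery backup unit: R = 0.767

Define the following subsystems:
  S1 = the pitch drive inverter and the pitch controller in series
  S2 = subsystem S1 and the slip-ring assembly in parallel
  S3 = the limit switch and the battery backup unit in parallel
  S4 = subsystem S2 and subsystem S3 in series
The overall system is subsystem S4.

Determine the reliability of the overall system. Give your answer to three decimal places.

0.942

Series (pitch drive inverter and pitch controller): 0.80700 × 0.88200 = 0.71177
Parallel ([0.71177] and slip-ring assembly): 1 − (1 − 0.71177)(1 − 0.82200) = 0.94870
Parallel (limit switch and battery backup unit): 1 − (1 − 0.96800)(1 − 0.76700) = 0.99254
Series ([0.94870] and [0.99254]): 0.94870 × 0.99254 = 0.942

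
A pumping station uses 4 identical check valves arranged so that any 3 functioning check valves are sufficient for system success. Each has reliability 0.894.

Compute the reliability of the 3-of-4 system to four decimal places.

0.9417

R = Σ_{i=3}^{4} C(4,i) p^i (1−p)^{4−i} with p = 0.894
C(4,3)·0.894^3·0.106^1 = 0.302955
C(4,4)·0.894^4·0.106^0 = 0.638778
Sum = 0.9417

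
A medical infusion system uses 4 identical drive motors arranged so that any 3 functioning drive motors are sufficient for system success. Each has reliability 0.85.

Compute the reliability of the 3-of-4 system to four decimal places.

0.8905

R = Σ_{i=3}^{4} C(4,i) p^i (1−p)^{4−i} with p = 0.85
C(4,3)·0.85^3·0.15^1 = 0.368475
C(4,4)·0.85^4·0.15^0 = 0.522006
Sum = 0.8905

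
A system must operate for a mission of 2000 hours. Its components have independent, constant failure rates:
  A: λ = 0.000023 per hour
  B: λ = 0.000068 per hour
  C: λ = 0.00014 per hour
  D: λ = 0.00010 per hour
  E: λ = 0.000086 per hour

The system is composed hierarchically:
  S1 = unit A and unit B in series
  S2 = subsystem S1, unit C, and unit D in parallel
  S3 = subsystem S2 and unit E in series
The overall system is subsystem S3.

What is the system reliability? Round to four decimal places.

R(A) = exp(−0.000023 × 2000) = 0.955042
R(B) = exp(−0.000068 × 2000) = 0.872843
R(C) = exp(−0.00014 × 2000) = 0.755784
R(D) = exp(−0.00010 × 2000) = 0.818731
R(E) = exp(−0.000086 × 2000) = 0.841979
Series (A and B): 0.955042 × 0.872843 = 0.833602
Parallel ([0.833602], C, and D): 1 − (1 − 0.833602)(1 − 0.755784)(1 − 0.818731) = 0.992634
Series ([0.992634] and E): 0.992634 × 0.841979 = 0.8358

0.8358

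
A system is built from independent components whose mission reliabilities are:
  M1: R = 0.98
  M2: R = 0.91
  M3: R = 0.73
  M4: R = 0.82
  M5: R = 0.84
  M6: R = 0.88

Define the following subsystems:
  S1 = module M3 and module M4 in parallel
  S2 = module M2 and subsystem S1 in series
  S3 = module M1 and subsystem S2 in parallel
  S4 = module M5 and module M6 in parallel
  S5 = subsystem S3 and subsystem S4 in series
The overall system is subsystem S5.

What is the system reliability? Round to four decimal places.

0.9782

Parallel (M3 and M4): 1 − (1 − 0.730000)(1 − 0.820000) = 0.951400
Series (M2 and [0.951400]): 0.910000 × 0.951400 = 0.865774
Parallel (M1 and [0.865774]): 1 − (1 − 0.980000)(1 − 0.865774) = 0.997315
Parallel (M5 and M6): 1 − (1 − 0.840000)(1 − 0.880000) = 0.980800
Series ([0.997315] and [0.980800]): 0.997315 × 0.980800 = 0.9782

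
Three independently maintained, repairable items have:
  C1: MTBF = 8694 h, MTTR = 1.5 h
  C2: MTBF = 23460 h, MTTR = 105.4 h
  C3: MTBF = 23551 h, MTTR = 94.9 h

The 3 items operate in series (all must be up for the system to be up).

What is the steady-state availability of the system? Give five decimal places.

0.99136

A(C1) = MTBF/(MTBF+MTTR) = 8694/(8694+1.5) = 0.999827
A(C2) = MTBF/(MTBF+MTTR) = 23460/(23460+105.4) = 0.995527
A(C3) = MTBF/(MTBF+MTTR) = 23551/(23551+94.9) = 0.995987
Series availability: 0.999827 × 0.995527 × 0.995987 = 0.99136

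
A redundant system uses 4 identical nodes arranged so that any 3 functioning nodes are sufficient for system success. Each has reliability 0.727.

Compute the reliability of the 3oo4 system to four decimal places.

R = Σ_{i=3}^{4} C(4,i) p^i (1−p)^{4−i} with p = 0.727
C(4,3)·0.727^3·0.273^1 = 0.419591
C(4,4)·0.727^4·0.273^0 = 0.279343
Sum = 0.6989

0.6989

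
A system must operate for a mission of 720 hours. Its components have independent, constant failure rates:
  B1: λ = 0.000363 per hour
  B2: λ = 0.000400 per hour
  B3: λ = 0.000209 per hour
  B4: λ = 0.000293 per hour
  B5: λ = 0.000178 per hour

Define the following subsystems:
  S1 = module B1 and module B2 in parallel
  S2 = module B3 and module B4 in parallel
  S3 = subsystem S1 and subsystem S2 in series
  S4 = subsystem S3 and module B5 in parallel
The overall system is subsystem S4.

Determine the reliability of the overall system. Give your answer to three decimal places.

0.990

R(B1) = exp(−0.000363 × 720) = 0.77000
R(B2) = exp(−0.000400 × 720) = 0.74976
R(B3) = exp(−0.000209 × 720) = 0.86029
R(B4) = exp(−0.000293 × 720) = 0.80981
R(B5) = exp(−0.000178 × 720) = 0.87971
Parallel (B1 and B2): 1 − (1 − 0.77000)(1 − 0.74976) = 0.94244
Parallel (B3 and B4): 1 − (1 − 0.86029)(1 − 0.80981) = 0.97343
Series ([0.94244] and [0.97343]): 0.94244 × 0.97343 = 0.91740
Parallel ([0.91740] and B5): 1 − (1 − 0.91740)(1 − 0.87971) = 0.990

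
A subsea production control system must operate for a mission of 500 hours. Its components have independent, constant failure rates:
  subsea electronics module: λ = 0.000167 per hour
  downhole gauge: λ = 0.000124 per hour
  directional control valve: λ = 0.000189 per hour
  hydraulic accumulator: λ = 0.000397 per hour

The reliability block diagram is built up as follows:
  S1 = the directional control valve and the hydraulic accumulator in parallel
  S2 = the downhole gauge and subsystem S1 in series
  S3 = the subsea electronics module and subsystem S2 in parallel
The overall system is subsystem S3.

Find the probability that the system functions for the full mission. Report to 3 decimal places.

R(subsea electronics module) = exp(−0.000167 × 500) = 0.91989
R(downhole gauge) = exp(−0.000124 × 500) = 0.93988
R(directional control valve) = exp(−0.000189 × 500) = 0.90983
R(hydraulic accumulator) = exp(−0.000397 × 500) = 0.81996
Parallel (directional control valve and hydraulic accumulator): 1 − (1 − 0.90983)(1 − 0.81996) = 0.98377
Series (downhole gauge and [0.98377]): 0.93988 × 0.98377 = 0.92463
Parallel (subsea electronics module and [0.92463]): 1 − (1 − 0.91989)(1 − 0.92463) = 0.994

0.994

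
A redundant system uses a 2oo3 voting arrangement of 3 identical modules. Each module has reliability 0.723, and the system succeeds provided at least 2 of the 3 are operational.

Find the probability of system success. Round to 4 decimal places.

0.8123

R = Σ_{i=2}^{3} C(3,i) p^i (1−p)^{3−i} with p = 0.723
C(3,2)·0.723^2·0.277^1 = 0.434388
C(3,3)·0.723^3·0.277^0 = 0.377933
Sum = 0.8123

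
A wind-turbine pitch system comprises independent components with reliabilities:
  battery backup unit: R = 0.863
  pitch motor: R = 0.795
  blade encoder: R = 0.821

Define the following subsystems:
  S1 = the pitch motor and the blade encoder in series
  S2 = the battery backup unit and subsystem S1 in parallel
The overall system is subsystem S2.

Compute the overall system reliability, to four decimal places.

Series (pitch motor and blade encoder): 0.795000 × 0.821000 = 0.652695
Parallel (battery backup unit and [0.652695]): 1 − (1 − 0.863000)(1 − 0.652695) = 0.9524

0.9524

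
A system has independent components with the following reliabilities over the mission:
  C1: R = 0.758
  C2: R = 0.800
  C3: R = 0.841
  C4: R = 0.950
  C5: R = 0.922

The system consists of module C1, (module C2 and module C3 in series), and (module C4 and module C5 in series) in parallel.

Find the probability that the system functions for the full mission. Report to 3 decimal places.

0.990

Series (C2 and C3): 0.80000 × 0.84100 = 0.67280
Series (C4 and C5): 0.95000 × 0.92200 = 0.87590
Parallel (C1, [0.67280], and [0.87590]): 1 − (1 − 0.75800)(1 − 0.67280)(1 − 0.87590) = 0.990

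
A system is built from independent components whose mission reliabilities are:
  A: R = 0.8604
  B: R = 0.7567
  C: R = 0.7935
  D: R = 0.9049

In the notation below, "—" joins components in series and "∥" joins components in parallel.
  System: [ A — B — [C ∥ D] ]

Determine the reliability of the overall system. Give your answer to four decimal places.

Parallel (C and D): 1 − (1 − 0.793500)(1 − 0.904900) = 0.980362
Series (A, B, and [0.980362]): 0.860400 × 0.756700 × 0.980362 = 0.6383

0.6383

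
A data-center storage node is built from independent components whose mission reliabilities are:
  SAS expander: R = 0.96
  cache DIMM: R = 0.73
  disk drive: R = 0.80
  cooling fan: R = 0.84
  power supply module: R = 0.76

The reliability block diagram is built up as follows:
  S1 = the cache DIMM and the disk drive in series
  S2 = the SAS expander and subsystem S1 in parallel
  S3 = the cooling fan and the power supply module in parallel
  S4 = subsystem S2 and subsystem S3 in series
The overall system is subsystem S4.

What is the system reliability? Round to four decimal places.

Series (cache DIMM and disk drive): 0.730000 × 0.800000 = 0.584000
Parallel (SAS expander and [0.584000]): 1 − (1 − 0.960000)(1 − 0.584000) = 0.983360
Parallel (cooling fan and power supply module): 1 − (1 − 0.840000)(1 − 0.760000) = 0.961600
Series ([0.983360] and [0.961600]): 0.983360 × 0.961600 = 0.9456

0.9456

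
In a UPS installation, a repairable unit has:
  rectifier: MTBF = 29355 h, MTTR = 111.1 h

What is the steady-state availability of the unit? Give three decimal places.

A(rectifier) = MTBF/(MTBF+MTTR) = 29355/(29355+111.1) = 0.996

0.996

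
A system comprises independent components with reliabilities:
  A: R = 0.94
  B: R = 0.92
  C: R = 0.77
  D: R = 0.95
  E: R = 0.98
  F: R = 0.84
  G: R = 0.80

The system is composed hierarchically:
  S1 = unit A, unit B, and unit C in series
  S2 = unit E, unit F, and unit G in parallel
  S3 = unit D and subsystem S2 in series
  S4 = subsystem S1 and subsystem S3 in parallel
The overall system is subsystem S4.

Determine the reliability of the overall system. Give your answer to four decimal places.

Series (A, B, and C): 0.940000 × 0.920000 × 0.770000 = 0.665896
Parallel (E, F, and G): 1 − (1 − 0.980000)(1 − 0.840000)(1 − 0.800000) = 0.999360
Series (D and [0.999360]): 0.950000 × 0.999360 = 0.949392
Parallel ([0.665896] and [0.949392]): 1 − (1 − 0.665896)(1 − 0.949392) = 0.9831

0.9831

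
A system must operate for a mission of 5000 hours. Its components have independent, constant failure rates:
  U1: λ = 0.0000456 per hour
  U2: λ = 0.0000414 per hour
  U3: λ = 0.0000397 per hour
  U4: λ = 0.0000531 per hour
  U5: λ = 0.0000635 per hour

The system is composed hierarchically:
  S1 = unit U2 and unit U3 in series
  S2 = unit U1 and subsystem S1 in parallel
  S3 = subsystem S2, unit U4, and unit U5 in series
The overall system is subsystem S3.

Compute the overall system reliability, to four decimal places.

0.5203

R(U1) = exp(−0.0000456 × 5000) = 0.796124
R(U2) = exp(−0.0000414 × 5000) = 0.813020
R(U3) = exp(−0.0000397 × 5000) = 0.819960
R(U4) = exp(−0.0000531 × 5000) = 0.766822
R(U5) = exp(−0.0000635 × 5000) = 0.727967
Series (U2 and U3): 0.813020 × 0.819960 = 0.666644
Parallel (U1 and [0.666644]): 1 − (1 − 0.796124)(1 − 0.666644) = 0.932037
Series ([0.932037], U4, and U5): 0.932037 × 0.766822 × 0.727967 = 0.5203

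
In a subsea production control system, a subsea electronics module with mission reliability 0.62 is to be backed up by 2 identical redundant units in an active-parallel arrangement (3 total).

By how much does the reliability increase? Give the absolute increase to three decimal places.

R_before = 0.62
R_after = 1 − (1 − 0.62)^3 = 0.945
ΔR = 0.945 − 0.62 = 0.325

0.325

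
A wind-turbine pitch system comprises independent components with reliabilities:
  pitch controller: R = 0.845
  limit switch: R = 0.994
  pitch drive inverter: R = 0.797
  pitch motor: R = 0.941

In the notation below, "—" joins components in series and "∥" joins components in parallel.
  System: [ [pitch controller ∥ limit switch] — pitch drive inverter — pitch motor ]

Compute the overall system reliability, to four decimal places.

0.7493

Parallel (pitch controller and limit switch): 1 − (1 − 0.845000)(1 − 0.994000) = 0.999070
Series ([0.999070], pitch drive inverter, and pitch motor): 0.999070 × 0.797000 × 0.941000 = 0.7493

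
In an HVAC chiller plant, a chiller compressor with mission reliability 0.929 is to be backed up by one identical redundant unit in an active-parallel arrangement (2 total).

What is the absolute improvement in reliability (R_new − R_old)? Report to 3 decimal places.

R_before = 0.929
R_after = 1 − (1 − 0.929)^2 = 0.995
ΔR = 0.995 − 0.929 = 0.066

0.066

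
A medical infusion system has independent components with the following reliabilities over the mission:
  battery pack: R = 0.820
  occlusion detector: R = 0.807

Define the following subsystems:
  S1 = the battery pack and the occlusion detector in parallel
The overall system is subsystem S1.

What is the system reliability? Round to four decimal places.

0.9653

Parallel (battery pack and occlusion detector): 1 − (1 − 0.820000)(1 − 0.807000) = 0.9653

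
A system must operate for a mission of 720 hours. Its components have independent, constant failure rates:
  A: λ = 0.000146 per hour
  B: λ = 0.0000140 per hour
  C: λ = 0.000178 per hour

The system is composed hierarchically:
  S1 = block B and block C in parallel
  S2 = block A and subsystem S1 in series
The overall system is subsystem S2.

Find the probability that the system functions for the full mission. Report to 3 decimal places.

R(A) = exp(−0.000146 × 720) = 0.90022
R(B) = exp(−0.0000140 × 720) = 0.98997
R(C) = exp(−0.000178 × 720) = 0.87971
Parallel (B and C): 1 − (1 − 0.98997)(1 − 0.87971) = 0.99879
Series (A and [0.99879]): 0.90022 × 0.99879 = 0.899

0.899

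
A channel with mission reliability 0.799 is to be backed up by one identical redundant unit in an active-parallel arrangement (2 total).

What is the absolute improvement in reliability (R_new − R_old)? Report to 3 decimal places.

R_before = 0.799
R_after = 1 − (1 − 0.799)^2 = 0.960
ΔR = 0.960 − 0.799 = 0.161

0.161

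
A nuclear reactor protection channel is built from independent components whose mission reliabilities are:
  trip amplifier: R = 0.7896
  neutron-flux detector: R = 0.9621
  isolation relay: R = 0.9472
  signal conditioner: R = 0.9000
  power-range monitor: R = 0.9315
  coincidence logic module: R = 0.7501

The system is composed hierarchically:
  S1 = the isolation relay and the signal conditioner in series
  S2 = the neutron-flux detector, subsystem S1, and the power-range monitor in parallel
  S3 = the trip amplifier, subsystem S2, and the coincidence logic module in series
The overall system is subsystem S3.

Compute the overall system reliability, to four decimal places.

Series (isolation relay and signal conditioner): 0.947200 × 0.900000 = 0.852480
Parallel (neutron-flux detector, [0.852480], and power-range monitor): 1 − (1 − 0.962100)(1 − 0.852480)(1 − 0.931500) = 0.999617
Series (trip amplifier, [0.999617], and coincidence logic module): 0.789600 × 0.999617 × 0.750100 = 0.5921

0.5921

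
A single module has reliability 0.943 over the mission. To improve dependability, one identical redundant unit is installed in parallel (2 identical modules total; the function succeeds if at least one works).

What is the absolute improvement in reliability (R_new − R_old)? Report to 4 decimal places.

0.0538

R_before = 0.943
R_after = 1 − (1 − 0.943)^2 = 0.9968
ΔR = 0.9968 − 0.943 = 0.0538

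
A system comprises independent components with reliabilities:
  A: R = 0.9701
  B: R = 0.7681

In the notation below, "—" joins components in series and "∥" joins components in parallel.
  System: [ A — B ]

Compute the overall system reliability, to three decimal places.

Series (A and B): 0.97010 × 0.76810 = 0.745

0.745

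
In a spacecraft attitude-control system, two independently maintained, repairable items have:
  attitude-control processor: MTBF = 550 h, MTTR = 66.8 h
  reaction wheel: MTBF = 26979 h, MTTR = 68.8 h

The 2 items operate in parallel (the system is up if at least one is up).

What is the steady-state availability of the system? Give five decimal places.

0.99972

A(attitude-control processor) = MTBF/(MTBF+MTTR) = 550/(550+66.8) = 0.891699
A(reaction wheel) = MTBF/(MTBF+MTTR) = 26979/(26979+68.8) = 0.997456
Parallel availability: 1 − (1 − 0.891699)(1 − 0.997456) = 0.99972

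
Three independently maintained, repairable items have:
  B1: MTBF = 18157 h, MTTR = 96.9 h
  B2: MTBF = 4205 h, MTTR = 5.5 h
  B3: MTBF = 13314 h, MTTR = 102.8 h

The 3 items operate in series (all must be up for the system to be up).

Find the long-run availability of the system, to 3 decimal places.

0.986

A(B1) = MTBF/(MTBF+MTTR) = 18157/(18157+96.9) = 0.994692
A(B2) = MTBF/(MTBF+MTTR) = 4205/(4205+5.5) = 0.998694
A(B3) = MTBF/(MTBF+MTTR) = 13314/(13314+102.8) = 0.992338
Series availability: 0.994692 × 0.998694 × 0.992338 = 0.986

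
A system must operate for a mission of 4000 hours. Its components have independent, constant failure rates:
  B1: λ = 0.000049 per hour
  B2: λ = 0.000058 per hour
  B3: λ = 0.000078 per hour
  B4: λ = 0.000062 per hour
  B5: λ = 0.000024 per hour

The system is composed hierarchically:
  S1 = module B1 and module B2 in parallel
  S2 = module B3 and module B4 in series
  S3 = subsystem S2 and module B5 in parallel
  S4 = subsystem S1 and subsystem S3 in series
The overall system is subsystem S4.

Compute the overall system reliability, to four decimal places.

R(B1) = exp(−0.000049 × 4000) = 0.822012
R(B2) = exp(−0.000058 × 4000) = 0.792946
R(B3) = exp(−0.000078 × 4000) = 0.731982
R(B4) = exp(−0.000062 × 4000) = 0.780360
R(B5) = exp(−0.000024 × 4000) = 0.908464
Parallel (B1 and B2): 1 − (1 − 0.822012)(1 − 0.792946) = 0.963147
Series (B3 and B4): 0.731982 × 0.780360 = 0.571209
Parallel ([0.571209] and B5): 1 − (1 − 0.571209)(1 − 0.908464) = 0.960750
Series ([0.963147] and [0.960750]): 0.963147 × 0.960750 = 0.9253

0.9253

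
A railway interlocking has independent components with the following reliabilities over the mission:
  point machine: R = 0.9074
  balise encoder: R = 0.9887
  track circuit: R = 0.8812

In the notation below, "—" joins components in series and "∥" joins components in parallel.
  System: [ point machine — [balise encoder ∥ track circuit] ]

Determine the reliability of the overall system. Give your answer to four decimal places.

0.9062

Parallel (balise encoder and track circuit): 1 − (1 − 0.988700)(1 − 0.881200) = 0.998658
Series (point machine and [0.998658]): 0.907400 × 0.998658 = 0.9062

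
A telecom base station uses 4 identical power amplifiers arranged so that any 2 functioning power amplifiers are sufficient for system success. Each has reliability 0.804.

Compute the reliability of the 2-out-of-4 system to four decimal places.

R = Σ_{i=2}^{4} C(4,i) p^i (1−p)^{4−i} with p = 0.804
C(4,2)·0.804^2·0.196^2 = 0.148996
C(4,3)·0.804^3·0.196^1 = 0.407459
C(4,4)·0.804^4·0.196^0 = 0.417854
Sum = 0.9743

0.9743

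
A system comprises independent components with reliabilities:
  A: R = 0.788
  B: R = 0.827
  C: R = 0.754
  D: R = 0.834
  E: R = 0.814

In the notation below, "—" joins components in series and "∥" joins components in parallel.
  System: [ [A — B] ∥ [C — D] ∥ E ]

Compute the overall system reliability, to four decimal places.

Series (A and B): 0.788000 × 0.827000 = 0.651676
Series (C and D): 0.754000 × 0.834000 = 0.628836
Parallel ([0.651676], [0.628836], and E): 1 − (1 − 0.651676)(1 − 0.628836)(1 − 0.814000) = 0.9760

0.9760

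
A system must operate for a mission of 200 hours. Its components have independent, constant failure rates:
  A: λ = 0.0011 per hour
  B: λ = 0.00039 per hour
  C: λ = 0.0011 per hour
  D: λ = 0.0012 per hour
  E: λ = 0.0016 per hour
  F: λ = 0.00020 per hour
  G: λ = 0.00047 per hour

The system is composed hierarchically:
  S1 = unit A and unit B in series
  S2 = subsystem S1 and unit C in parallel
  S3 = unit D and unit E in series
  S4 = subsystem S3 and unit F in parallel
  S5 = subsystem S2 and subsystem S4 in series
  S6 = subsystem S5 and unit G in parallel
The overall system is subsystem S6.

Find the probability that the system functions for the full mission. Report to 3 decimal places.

0.994

R(A) = exp(−0.0011 × 200) = 0.80252
R(B) = exp(−0.00039 × 200) = 0.92496
R(C) = exp(−0.0011 × 200) = 0.80252
R(D) = exp(−0.0012 × 200) = 0.78663
R(E) = exp(−0.0016 × 200) = 0.72615
R(F) = exp(−0.00020 × 200) = 0.96079
R(G) = exp(−0.00047 × 200) = 0.91028
Series (A and B): 0.80252 × 0.92496 = 0.74230
Parallel ([0.74230] and C): 1 − (1 − 0.74230)(1 − 0.80252) = 0.94911
Series (D and E): 0.78663 × 0.72615 = 0.57121
Parallel ([0.57121] and F): 1 − (1 − 0.57121)(1 − 0.96079) = 0.98319
Series ([0.94911] and [0.98319]): 0.94911 × 0.98319 = 0.93316
Parallel ([0.93316] and G): 1 − (1 − 0.93316)(1 − 0.91028) = 0.994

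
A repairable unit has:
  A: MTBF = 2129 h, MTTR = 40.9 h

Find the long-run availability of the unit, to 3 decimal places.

A(A) = MTBF/(MTBF+MTTR) = 2129/(2129+40.9) = 0.981

0.981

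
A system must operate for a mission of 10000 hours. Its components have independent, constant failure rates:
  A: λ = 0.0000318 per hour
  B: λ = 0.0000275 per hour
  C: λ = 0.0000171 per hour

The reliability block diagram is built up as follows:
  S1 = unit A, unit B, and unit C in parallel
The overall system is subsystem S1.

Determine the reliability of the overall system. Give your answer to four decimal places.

0.9897

R(A) = exp(−0.0000318 × 10000) = 0.727603
R(B) = exp(−0.0000275 × 10000) = 0.759572
R(C) = exp(−0.0000171 × 10000) = 0.842822
Parallel (A, B, and C): 1 − (1 − 0.727603)(1 − 0.759572)(1 − 0.842822) = 0.9897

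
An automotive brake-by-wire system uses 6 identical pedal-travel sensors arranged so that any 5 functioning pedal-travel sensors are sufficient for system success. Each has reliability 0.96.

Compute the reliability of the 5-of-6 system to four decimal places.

R = Σ_{i=5}^{6} C(6,i) p^i (1−p)^{6−i} with p = 0.96
C(6,5)·0.96^5·0.04^1 = 0.195689
C(6,6)·0.96^6·0.04^0 = 0.782758
Sum = 0.9784

0.9784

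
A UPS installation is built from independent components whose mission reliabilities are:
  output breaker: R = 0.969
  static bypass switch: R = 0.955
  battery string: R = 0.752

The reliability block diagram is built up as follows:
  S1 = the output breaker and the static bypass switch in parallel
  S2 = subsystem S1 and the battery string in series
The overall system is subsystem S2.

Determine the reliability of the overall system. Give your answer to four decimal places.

0.7510

Parallel (output breaker and static bypass switch): 1 − (1 − 0.969000)(1 − 0.955000) = 0.998605
Series ([0.998605] and battery string): 0.998605 × 0.752000 = 0.7510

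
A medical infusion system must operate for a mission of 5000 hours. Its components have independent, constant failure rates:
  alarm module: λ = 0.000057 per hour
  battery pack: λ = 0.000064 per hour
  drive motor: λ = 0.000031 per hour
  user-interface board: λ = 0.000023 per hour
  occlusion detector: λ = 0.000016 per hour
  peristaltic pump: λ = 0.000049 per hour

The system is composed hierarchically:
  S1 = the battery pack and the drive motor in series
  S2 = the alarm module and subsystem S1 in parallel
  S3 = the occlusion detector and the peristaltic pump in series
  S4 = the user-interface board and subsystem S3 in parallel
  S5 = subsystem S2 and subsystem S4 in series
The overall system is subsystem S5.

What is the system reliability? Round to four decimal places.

0.8789

R(alarm module) = exp(−0.000057 × 5000) = 0.752014
R(battery pack) = exp(−0.000064 × 5000) = 0.726149
R(drive motor) = exp(−0.000031 × 5000) = 0.856415
R(user-interface board) = exp(−0.000023 × 5000) = 0.891366
R(occlusion detector) = exp(−0.000016 × 5000) = 0.923116
R(peristaltic pump) = exp(−0.000049 × 5000) = 0.782705
Series (battery pack and drive motor): 0.726149 × 0.856415 = 0.621885
Parallel (alarm module and [0.621885]): 1 − (1 − 0.752014)(1 − 0.621885) = 0.906233
Series (occlusion detector and peristaltic pump): 0.923116 × 0.782705 = 0.722528
Parallel (user-interface board and [0.722528]): 1 − (1 − 0.891366)(1 − 0.722528) = 0.969857
Series ([0.906233] and [0.969857]): 0.906233 × 0.969857 = 0.8789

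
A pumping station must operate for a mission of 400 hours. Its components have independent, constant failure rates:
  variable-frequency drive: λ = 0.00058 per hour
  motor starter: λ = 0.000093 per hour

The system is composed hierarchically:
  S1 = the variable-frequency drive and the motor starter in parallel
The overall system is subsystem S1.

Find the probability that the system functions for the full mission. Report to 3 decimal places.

0.992

R(variable-frequency drive) = exp(−0.00058 × 400) = 0.79295
R(motor starter) = exp(−0.000093 × 400) = 0.96348
Parallel (variable-frequency drive and motor starter): 1 − (1 − 0.79295)(1 − 0.96348) = 0.992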